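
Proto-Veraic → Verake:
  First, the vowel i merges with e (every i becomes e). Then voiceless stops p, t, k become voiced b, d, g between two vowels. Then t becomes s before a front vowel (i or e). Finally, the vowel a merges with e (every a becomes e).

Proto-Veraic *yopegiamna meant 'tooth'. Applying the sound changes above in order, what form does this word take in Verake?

Verake: *yopegiamna > yopegeamna > yobegeamna > yobegeemne  (by vowel merger, intervocalic voicing, vowel merger)

yobegeemne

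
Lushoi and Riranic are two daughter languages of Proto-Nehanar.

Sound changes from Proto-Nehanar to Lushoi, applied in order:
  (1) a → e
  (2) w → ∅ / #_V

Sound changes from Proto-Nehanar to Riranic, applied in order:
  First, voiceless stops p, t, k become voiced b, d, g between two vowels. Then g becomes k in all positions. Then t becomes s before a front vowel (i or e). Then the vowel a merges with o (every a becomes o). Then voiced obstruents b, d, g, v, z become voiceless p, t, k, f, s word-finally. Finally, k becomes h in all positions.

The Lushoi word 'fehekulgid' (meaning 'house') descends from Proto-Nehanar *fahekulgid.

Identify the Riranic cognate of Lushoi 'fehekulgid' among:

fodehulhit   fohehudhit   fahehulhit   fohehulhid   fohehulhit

fohehulhit

Riranic: *fahekulgid > fahegulgid > fahekulkid > fohekulkid > fohekulkit > fohehulhit  (by intervocalic voicing, unconditioned shift, vowel merger, final devoicing, unconditioned shift)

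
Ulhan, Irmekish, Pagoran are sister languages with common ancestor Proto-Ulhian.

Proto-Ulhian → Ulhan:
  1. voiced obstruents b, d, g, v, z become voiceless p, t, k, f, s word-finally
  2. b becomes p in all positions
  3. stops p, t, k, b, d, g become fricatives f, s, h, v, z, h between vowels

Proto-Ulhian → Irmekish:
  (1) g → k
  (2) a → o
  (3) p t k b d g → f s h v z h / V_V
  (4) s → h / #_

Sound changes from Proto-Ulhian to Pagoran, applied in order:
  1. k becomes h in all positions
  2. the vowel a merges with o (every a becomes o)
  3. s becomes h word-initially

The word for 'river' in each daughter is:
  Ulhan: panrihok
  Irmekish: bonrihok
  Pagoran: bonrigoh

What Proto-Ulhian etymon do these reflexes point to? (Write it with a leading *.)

Position 1: Ulhan has p, Irmekish has b, Pagoran has b. Irmekish preserves b here (none of its changes turn any other segment into b), so the proto-segment is *b.
Position 2: Ulhan has a, Irmekish has o, Pagoran has o. Ulhan preserves a here (none of its changes turn any other segment into a), so the proto-segment is *a.
Position 6: Ulhan has h, Irmekish has h, Pagoran has g. Pagoran preserves g here (none of its changes turn any other segment into g), so the proto-segment is *g.
This points to *banrigok. Verify forward in each daughter:
Ulhan: *banrigok
  banrigok (rule 1 does not apply)
  banrigok → panrigok   [unconditioned shift]
  panrigok → panrihok   [intervocalic lenition]
  giving Ulhan panrihok.
Irmekish: *banrigok > banrikok > bonrikok > bonrihok  (by unconditioned shift, vowel merger, intervocalic lenition)
Pagoran: *banrigok > banrigoh > bonrigoh  (by unconditioned shift, vowel merger)
No other proto-form is consistent with every reflex, so the reconstruction is *banrigok.

*banrigok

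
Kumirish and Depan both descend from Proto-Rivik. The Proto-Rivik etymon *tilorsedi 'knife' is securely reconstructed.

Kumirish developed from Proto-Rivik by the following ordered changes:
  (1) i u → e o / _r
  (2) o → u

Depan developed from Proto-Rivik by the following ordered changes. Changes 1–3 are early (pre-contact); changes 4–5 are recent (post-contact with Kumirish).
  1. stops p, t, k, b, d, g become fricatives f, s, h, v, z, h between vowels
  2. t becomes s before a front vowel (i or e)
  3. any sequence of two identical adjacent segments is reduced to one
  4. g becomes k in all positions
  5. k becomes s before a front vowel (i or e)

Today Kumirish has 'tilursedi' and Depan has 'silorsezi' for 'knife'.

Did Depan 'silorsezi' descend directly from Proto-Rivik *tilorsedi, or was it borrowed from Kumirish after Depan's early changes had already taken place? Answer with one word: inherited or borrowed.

If inherited, *tilorsedi would pass through all of Depan's changes:
Depan: *tilorsedi
  tilorsedi → tilorsezi   [intervocalic lenition]
  tilorsezi → silorsezi   [palatalisation]
  silorsezi (rule 3 does not apply)
  silorsezi (rule 4 does not apply)
  silorsezi (rule 5 does not apply)
  giving Depan silorsezi.
If borrowed from Kumirish 'tilursedi' after the early changes, it would undergo only the recent ones:
  rule 4 (unconditioned shift): no change (tilursedi)
  rule 5 (palatalisation): no change (tilursedi)
  ⇒ as a loan: tilursedi
Depan 'silorsezi' matches the inherited outcome exactly, so it is an inherited cognate, not a loan.

inherited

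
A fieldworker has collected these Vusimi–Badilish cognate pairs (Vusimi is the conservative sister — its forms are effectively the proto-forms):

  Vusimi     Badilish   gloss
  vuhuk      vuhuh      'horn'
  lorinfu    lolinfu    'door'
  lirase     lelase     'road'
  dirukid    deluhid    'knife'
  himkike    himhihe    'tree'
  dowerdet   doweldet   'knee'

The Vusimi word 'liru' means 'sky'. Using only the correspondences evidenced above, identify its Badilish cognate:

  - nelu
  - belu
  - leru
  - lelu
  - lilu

lirase ~ lelase, dirukid ~ deluhid — Vusimi i corresponds to Badilish e after a consonant, before r.
dirukid ~ deluhid — Vusimi r corresponds to Badilish l between vowels (before a back vowel).
Applying these to Vusimi 'liru':
  liru → leru   (i→e after a consonant, before r)
  leru → lelu   (r→l between vowels (before a back vowel))
So the Badilish cognate is 'lelu'.

lelu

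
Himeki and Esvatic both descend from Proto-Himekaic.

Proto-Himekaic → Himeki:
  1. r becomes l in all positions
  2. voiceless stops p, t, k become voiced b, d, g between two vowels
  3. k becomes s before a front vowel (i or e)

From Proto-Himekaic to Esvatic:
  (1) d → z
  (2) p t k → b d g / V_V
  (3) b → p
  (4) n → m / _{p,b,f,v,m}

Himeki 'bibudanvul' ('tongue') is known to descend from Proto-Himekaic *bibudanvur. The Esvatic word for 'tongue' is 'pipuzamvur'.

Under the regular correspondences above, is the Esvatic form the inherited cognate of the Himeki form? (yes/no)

yes

Derive the expected Esvatic reflex of *bibudanvur:
Esvatic: start from *bibudanvur.
  rule 1 (unconditioned shift): bibudanvur → bibuzanvur
  rule 2: no change — bibuzanvur
  rule 3 (unconditioned shift): bibuzanvur → pipuzanvur
  rule 4 (nasal place assimilation): pipuzanvur → pipuzamvur
  ⇒ Esvatic pipuzamvur
Esvatic 'pipuzamvur' matches the regular reflex exactly, so the pair is cognate.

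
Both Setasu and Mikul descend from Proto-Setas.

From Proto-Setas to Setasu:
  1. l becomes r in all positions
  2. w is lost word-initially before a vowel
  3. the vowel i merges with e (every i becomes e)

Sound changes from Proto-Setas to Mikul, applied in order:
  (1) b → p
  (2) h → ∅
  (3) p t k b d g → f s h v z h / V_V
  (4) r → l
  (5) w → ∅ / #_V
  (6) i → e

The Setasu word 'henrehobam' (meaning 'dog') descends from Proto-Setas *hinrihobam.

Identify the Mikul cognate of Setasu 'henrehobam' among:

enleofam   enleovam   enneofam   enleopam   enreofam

Mikul: *hinrihobam > hinrihopam > inriopam > inriofam > inliofam > enleofam  (by unconditioned shift, h-loss, intervocalic lenition, unconditioned shift, vowel merger)

enleofam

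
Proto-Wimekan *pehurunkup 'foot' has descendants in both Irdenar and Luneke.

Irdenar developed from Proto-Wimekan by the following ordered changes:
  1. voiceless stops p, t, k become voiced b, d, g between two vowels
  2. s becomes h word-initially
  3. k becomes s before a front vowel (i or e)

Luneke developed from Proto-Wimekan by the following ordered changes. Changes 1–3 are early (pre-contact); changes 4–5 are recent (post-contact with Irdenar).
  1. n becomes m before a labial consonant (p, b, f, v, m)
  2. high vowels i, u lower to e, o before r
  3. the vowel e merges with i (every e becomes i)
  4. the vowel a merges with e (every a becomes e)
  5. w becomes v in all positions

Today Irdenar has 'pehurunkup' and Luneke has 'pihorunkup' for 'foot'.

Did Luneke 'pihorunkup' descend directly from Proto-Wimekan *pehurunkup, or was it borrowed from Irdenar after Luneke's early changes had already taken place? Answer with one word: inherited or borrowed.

inherited

If inherited, *pehurunkup would pass through all of Luneke's changes:
Luneke: *pehurunkup > pehorunkup > pihorunkup  (by pre-rhotic lowering, vowel merger)
If borrowed from Irdenar 'pehurunkup' after the early changes, it would undergo only the recent ones:
  rule 4 (vowel merger): no change (pehurunkup)
  rule 5 (unconditioned shift): no change (pehurunkup)
  ⇒ as a loan: pehurunkup
Luneke 'pihorunkup' matches the inherited outcome exactly, so it is an inherited cognate, not a loan.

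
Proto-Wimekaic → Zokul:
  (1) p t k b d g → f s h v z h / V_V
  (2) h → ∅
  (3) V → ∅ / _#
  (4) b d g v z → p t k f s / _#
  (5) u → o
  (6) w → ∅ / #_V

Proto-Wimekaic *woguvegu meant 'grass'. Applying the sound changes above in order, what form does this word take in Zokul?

oove

Zokul: *woguvegu
  woguvegu → wohuvehu   [intervocalic lenition]
  wohuvehu → wouveu   [h-loss]
  wouveu → wouve   [apocope]
  wouve (rule 4 does not apply)
  wouve → woove   [vowel merger]
  woove → oove   [glide loss]
  giving Zokul oove.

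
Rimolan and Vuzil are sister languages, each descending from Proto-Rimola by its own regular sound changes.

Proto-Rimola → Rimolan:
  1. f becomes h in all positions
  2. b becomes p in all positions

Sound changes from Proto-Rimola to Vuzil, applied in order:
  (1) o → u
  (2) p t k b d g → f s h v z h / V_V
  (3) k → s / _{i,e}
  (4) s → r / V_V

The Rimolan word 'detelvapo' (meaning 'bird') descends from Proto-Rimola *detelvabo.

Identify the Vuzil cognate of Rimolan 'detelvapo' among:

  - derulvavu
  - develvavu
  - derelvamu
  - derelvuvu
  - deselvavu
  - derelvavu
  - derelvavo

Vuzil: *detelvabo > detelvabu > deselvavu > derelvavu  (by vowel merger, intervocalic lenition, rhotacism)
Among the options, 'derelvavu' alone shows every Vuzil change applied in order.

derelvavu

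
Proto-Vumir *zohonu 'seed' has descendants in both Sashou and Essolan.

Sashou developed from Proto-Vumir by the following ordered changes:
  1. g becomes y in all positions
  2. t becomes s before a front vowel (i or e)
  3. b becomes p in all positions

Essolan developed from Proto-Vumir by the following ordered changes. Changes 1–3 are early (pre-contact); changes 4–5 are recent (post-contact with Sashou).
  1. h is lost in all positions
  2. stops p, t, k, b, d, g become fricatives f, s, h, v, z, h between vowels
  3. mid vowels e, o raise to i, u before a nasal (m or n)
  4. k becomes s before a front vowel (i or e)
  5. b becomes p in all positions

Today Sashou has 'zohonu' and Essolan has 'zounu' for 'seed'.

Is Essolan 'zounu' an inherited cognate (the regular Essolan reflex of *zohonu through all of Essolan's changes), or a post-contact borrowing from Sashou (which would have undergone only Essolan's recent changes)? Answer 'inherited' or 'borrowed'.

If inherited, *zohonu would pass through all of Essolan's changes:
Essolan: start from *zohonu.
  rule 1 (h-loss): zohonu → zoonu
  rule 2: no change — zoonu
  rule 3 (pre-nasal raising): zoonu → zounu
  rule 4: no change — zounu
  rule 5: no change — zounu
  ⇒ Essolan zounu
If borrowed from Sashou 'zohonu' after the early changes, it would undergo only the recent ones:
  rule 4 (palatalisation): no change (zohonu)
  rule 5 (unconditioned shift): no change (zohonu)
  ⇒ as a loan: zohonu
Essolan 'zounu' matches the inherited outcome exactly, so it is an inherited cognate, not a loan.

inherited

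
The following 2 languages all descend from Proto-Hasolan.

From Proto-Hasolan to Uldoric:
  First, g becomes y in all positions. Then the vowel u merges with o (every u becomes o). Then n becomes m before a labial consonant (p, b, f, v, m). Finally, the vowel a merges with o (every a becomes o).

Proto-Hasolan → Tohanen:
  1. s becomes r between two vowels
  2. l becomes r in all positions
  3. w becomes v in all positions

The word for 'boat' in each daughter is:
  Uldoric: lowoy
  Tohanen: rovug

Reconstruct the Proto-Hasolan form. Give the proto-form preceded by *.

Position 3: Uldoric has w, Tohanen has v. Uldoric preserves w here (none of its changes turn any other segment into w), so the proto-segment is *w.
Position 1: Uldoric has l, Tohanen has r. Uldoric preserves l here (none of its changes turn any other segment into l), so the proto-segment is *l.
This points to *lowug. Verify forward in each daughter:
Uldoric: *lowug
  lowug → lowuy   [unconditioned shift]
  lowuy → lowoy   [vowel merger]
  lowoy (rule 3 does not apply)
  lowoy (rule 4 does not apply)
  giving Uldoric lowoy.
Tohanen: start from *lowug.
  rule 1: no change — lowug
  rule 2 (unconditioned shift): lowug → rowug
  rule 3 (unconditioned shift): rowug → rovug
  ⇒ Tohanen rovug
Only *lowug yields all of Uldoric lowoy, Tohanen rovug.

*lowug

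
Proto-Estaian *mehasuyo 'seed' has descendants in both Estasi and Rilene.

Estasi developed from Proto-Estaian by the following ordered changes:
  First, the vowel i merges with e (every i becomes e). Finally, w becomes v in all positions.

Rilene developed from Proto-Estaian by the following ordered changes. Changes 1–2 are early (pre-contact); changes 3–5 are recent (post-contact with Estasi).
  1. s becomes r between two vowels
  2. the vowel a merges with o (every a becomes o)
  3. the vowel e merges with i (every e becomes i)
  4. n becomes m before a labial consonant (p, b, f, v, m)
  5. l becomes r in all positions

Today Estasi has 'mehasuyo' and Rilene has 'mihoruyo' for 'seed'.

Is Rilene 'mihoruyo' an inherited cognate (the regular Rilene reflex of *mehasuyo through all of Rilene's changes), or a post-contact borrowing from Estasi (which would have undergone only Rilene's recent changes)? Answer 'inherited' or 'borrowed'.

If inherited, *mehasuyo would pass through all of Rilene's changes:
Rilene: start from *mehasuyo.
  rule 1 (rhotacism): mehasuyo → meharuyo
  rule 2 (vowel merger): meharuyo → mehoruyo
  rule 3 (vowel merger): mehoruyo → mihoruyo
  rule 4: no change — mihoruyo
  rule 5: no change — mihoruyo
  ⇒ Rilene mihoruyo
If borrowed from Estasi 'mehasuyo' after the early changes, it would undergo only the recent ones:
  rule 3 (vowel merger): mehasuyo → mihasuyo
  rule 4 (nasal place assimilation): no change (mihasuyo)
  rule 5 (unconditioned shift): no change (mihasuyo)
  ⇒ as a loan: mihasuyo
Rilene 'mihoruyo' matches the inherited outcome exactly, so it is an inherited cognate, not a loan.

inherited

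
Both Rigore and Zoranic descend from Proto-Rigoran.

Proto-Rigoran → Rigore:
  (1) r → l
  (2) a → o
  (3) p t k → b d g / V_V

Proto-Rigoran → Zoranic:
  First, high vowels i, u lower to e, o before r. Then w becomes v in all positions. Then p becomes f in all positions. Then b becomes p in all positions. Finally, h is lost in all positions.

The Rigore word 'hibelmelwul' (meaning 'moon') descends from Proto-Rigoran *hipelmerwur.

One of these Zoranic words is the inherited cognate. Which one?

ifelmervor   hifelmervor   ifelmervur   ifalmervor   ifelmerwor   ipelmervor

ifelmervor

Zoranic: *hipelmerwur > hipelmerwor > hipelmervor > hifelmervor > ifelmervor  (by pre-rhotic lowering, unconditioned shift, unconditioned shift, h-loss)
Among the options, 'ifelmervor' alone shows every Zoranic change applied in order.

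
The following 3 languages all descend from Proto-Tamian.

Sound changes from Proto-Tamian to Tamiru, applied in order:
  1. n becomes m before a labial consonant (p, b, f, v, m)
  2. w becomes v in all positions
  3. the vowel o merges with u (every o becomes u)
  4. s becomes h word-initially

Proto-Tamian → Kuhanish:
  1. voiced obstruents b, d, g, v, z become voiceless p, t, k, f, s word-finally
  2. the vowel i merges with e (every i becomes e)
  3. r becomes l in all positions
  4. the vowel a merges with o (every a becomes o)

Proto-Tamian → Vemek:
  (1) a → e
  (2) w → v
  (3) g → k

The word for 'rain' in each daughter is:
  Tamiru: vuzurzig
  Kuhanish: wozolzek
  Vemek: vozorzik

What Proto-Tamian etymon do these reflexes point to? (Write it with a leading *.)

Position 7: Tamiru has i, Kuhanish has e, Vemek has i. Tamiru preserves i here (none of its changes turn any other segment into i), so the proto-segment is *i.
Position 1: Tamiru has v, Kuhanish has w, Vemek has v. Kuhanish preserves w here (none of its changes turn any other segment into w), so the proto-segment is *w.
Position 8: Tamiru has g, Kuhanish has k, Vemek has k. Tamiru preserves g here (none of its changes turn any other segment into g), so the proto-segment is *g.
Continuing position by position gives *wozorzig; check it forward:
Tamiru: *wozorzig
  wozorzig (rule 1 does not apply)
  wozorzig → vozorzig   [unconditioned shift]
  vozorzig → vuzurzig   [vowel merger]
  vuzurzig (rule 4 does not apply)
  giving Tamiru vuzurzig.
Kuhanish: start from *wozorzig.
  rule 1 (final devoicing): wozorzig → wozorzik
  rule 2 (vowel merger): wozorzik → wozorzek
  rule 3 (unconditioned shift): wozorzek → wozolzek
  rule 4: no change — wozolzek
  ⇒ Kuhanish wozolzek
Vemek: *wozorzig
  wozorzig (rule 1 does not apply)
  wozorzig → vozorzig   [unconditioned shift]
  vozorzig → vozorzik   [unconditioned shift]
  giving Vemek vozorzik.
No other proto-form is consistent with every reflex, so the reconstruction is *wozorzig.

*wozorzig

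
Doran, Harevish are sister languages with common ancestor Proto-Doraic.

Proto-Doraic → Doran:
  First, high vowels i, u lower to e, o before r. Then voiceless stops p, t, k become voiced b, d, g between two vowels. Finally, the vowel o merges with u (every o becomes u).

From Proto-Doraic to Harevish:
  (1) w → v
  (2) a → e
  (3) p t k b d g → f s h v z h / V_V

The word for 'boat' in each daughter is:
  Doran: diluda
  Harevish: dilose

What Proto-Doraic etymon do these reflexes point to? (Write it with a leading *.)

*dilota

Position 4: Doran has u, Harevish has o. Harevish preserves o here (none of its changes turn any other segment into o), so the proto-segment is *o.
Position 5: Doran has d, Harevish has s. Taking the neighbouring segments as reconstructed: Doran d could go back to *t or *d; Harevish s could go back to *t or *s — the one source consistent with every daughter is *t.
Position 6: Doran has a, Harevish has e. Doran preserves a here (none of its changes turn any other segment into a), so the proto-segment is *a.
This points to *dilota. Verify forward in each daughter:
Doran: start from *dilota.
  rule 1: no change — dilota
  rule 2 (intervocalic voicing): dilota → diloda
  rule 3 (vowel merger): diloda → diluda
  ⇒ Doran diluda
Harevish: *dilota
  dilota (rule 1 does not apply)
  dilota → dilote   [vowel merger]
  dilote → dilose   [intervocalic lenition]
  giving Harevish dilose.
No other proto-form is consistent with every reflex, so the reconstruction is *dilota.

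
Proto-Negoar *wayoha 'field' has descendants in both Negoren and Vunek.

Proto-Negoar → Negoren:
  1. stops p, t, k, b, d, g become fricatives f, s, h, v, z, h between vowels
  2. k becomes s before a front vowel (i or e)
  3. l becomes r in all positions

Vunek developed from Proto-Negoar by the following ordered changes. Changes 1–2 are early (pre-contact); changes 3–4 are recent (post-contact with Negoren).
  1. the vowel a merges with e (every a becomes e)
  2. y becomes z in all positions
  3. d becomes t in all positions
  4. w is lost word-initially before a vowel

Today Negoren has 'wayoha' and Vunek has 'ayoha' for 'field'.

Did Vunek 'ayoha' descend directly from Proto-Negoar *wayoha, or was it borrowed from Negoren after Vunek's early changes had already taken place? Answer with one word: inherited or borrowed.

If inherited, *wayoha would pass through all of Vunek's changes:
Vunek: start from *wayoha.
  rule 1 (vowel merger): wayoha → weyohe
  rule 2 (unconditioned shift): weyohe → wezohe
  rule 3: no change — wezohe
  rule 4 (glide loss): wezohe → ezohe
  ⇒ Vunek ezohe
If borrowed from Negoren 'wayoha' after the early changes, it would undergo only the recent ones:
  rule 3 (unconditioned shift): no change (wayoha)
  rule 4 (glide loss): wayoha → ayoha
  ⇒ as a loan: ayoha
Vunek 'ayoha' matches the loan outcome 'ayoha', not the inherited 'ezohe' — it skipped the early Vunek changes, so it was borrowed from Negoren.

borrowed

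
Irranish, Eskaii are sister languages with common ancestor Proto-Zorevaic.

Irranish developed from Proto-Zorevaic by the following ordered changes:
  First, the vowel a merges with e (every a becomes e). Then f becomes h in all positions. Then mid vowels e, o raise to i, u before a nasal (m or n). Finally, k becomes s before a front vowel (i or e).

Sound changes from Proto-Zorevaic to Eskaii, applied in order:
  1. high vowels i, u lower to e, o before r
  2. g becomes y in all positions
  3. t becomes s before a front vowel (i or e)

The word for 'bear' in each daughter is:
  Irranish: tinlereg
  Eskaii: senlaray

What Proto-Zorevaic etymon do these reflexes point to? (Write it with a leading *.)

Position 2: Irranish has i, Eskaii has e. Taking the neighbouring segments as reconstructed: Irranish i could go back to *a or *e or *i; Eskaii e can only go back to *e — the one source consistent with every daughter is *e.
Position 8: Irranish has g, Eskaii has y. Irranish preserves g here (none of its changes turn any other segment into g), so the proto-segment is *g.
Position 1: Irranish has t, Eskaii has s. Irranish preserves t here (none of its changes turn any other segment into t), so the proto-segment is *t.
Verify the candidate proto-form against each daughter:
Irranish: *tenlarag > tenlereg > tinlereg  (by vowel merger, pre-nasal raising)
Eskaii: *tenlarag > tenlaray > senlaray  (by unconditioned shift, palatalisation)
*tenlarag is the unique common source.

*tenlarag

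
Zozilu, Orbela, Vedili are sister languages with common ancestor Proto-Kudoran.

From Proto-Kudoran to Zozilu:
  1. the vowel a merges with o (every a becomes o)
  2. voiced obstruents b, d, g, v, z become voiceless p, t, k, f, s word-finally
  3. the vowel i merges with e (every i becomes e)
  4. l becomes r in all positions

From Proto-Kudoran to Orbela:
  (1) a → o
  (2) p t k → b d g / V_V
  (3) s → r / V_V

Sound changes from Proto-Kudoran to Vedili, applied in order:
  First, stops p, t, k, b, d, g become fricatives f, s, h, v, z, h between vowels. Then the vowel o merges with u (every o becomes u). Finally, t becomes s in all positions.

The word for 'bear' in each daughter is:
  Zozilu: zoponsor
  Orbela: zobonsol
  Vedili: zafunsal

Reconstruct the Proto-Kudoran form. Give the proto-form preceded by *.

*zaponsal

Position 7: Zozilu has o, Orbela has o, Vedili has a. Vedili preserves a here (none of its changes turn any other segment into a), so the proto-segment is *a.
Position 8: Zozilu has r, Orbela has l, Vedili has l. Orbela preserves l here (none of its changes turn any other segment into l), so the proto-segment is *l.
Continuing position by position gives *zaponsal; check it forward:
Zozilu: start from *zaponsal.
  rule 1 (vowel merger): zaponsal → zoponsol
  rule 2: no change — zoponsol
  rule 3: no change — zoponsol
  rule 4 (unconditioned shift): zoponsol → zoponsor
  ⇒ Zozilu zoponsor
Orbela: *zaponsal
  zaponsal → zoponsol   [vowel merger]
  zoponsol → zobonsol   [intervocalic voicing]
  zobonsol (rule 3 does not apply)
  giving Orbela zobonsol.
Vedili: *zaponsal > zafonsal > zafunsal  (by intervocalic lenition, vowel merger)
Only *zaponsal yields all of Zozilu zoponsor, Orbela zobonsol, Vedili zafunsal.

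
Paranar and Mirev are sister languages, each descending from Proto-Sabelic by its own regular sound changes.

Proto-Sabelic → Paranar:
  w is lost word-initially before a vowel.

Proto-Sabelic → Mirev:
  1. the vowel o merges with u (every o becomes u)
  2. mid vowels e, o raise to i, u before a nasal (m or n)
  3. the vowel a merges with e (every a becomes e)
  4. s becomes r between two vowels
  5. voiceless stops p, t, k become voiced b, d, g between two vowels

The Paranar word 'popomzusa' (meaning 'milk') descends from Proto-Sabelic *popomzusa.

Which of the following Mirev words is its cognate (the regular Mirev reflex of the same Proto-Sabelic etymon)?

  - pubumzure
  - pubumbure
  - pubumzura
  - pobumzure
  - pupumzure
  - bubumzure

pubumzure

Mirev: start from *popomzusa.
  rule 1 (vowel merger): popomzusa → pupumzusa
  rule 2: no change — pupumzusa
  rule 3 (vowel merger): pupumzusa → pupumzuse
  rule 4 (rhotacism): pupumzuse → pupumzure
  rule 5 (intervocalic voicing): pupumzure → pubumzure
  ⇒ Mirev pubumzure
Only 'pubumzure' matches the regular Mirev development of *popomzusa.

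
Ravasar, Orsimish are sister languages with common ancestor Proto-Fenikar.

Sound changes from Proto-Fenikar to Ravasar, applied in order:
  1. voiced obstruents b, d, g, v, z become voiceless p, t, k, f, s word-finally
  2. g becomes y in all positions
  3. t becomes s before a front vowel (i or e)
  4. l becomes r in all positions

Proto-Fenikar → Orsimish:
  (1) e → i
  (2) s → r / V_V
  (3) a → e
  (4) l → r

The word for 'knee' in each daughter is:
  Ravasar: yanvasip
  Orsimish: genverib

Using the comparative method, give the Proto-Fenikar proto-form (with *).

*ganvasib

Position 8: Ravasar has p, Orsimish has b. Orsimish preserves b here (none of its changes turn any other segment into b), so the proto-segment is *b.
Position 6: Ravasar has s, Orsimish has r. Taking the neighbouring segments as reconstructed: Ravasar s could go back to *t or *s; Orsimish r could go back to *s or *l or *r — the one source consistent with every daughter is *s.
This points to *ganvasib. Verify forward in each daughter:
Ravasar: start from *ganvasib.
  rule 1 (final devoicing): ganvasib → ganvasip
  rule 2 (unconditioned shift): ganvasip → yanvasip
  rule 3: no change — yanvasip
  rule 4: no change — yanvasip
  ⇒ Ravasar yanvasip
Orsimish: *ganvasib > ganvarib > genverib  (by rhotacism, vowel merger)
Only *ganvasib yields all of Ravasar yanvasip, Orsimish genverib.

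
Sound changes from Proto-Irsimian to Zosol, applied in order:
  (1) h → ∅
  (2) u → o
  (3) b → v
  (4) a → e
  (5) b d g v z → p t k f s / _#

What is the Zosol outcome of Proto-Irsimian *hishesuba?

isesove

Zosol: start from *hishesuba.
  rule 1 (h-loss): hishesuba → isesuba
  rule 2 (vowel merger): isesuba → isesoba
  rule 3 (unconditioned shift): isesoba → isesova
  rule 4 (vowel merger): isesova → isesove
  rule 5: no change — isesove
  ⇒ Zosol isesove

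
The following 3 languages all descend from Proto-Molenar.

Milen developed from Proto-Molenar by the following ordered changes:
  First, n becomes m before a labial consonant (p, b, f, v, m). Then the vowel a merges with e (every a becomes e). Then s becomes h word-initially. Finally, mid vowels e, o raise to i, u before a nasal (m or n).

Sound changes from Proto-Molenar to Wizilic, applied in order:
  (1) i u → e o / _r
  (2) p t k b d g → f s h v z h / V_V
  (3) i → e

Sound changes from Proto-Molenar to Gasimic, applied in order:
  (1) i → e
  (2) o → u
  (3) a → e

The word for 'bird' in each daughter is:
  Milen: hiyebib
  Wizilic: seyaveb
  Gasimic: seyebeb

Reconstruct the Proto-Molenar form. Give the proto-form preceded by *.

*siyabib

Position 4: Milen has e, Wizilic has a, Gasimic has e. Wizilic preserves a here (none of its changes turn any other segment into a), so the proto-segment is *a.
Position 2: Milen has i, Wizilic has e, Gasimic has e. Taking the neighbouring segments as reconstructed: Milen i can only go back to *i; Wizilic e could go back to *e or *i; Gasimic e could go back to *a or *e or *i — the one source consistent with every daughter is *i.
Position 5: Milen has b, Wizilic has v, Gasimic has b. Milen preserves b here (none of its changes turn any other segment into b), so the proto-segment is *b.
Verify the candidate proto-form against each daughter:
Milen: *siyabib > siyebib > hiyebib  (by vowel merger, debuccalisation)
Wizilic: *siyabib > siyavib > seyaveb  (by intervocalic lenition, vowel merger)
Gasimic: *siyabib > seyabeb > seyebeb  (by vowel merger, vowel merger)
Only *siyabib yields all of Milen hiyebib, Wizilic seyaveb, Gasimic seyebeb.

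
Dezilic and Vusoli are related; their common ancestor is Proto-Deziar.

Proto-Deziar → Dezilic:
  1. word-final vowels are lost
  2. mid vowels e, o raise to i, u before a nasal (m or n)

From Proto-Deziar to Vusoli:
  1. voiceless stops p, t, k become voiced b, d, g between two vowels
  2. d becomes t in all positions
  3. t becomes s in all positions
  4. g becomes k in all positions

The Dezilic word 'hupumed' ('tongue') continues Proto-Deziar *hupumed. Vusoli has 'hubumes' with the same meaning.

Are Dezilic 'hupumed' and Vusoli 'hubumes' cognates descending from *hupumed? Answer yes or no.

yes

Derive the expected Vusoli reflex of *hupumed:
Vusoli: *hupumed
  hupumed → hubumed   [intervocalic voicing]
  hubumed → hubumet   [unconditioned shift]
  hubumet → hubumes   [unconditioned shift]
  hubumes (rule 4 does not apply)
  giving Vusoli hubumes.
Vusoli 'hubumes' matches the regular reflex exactly, so the pair is cognate.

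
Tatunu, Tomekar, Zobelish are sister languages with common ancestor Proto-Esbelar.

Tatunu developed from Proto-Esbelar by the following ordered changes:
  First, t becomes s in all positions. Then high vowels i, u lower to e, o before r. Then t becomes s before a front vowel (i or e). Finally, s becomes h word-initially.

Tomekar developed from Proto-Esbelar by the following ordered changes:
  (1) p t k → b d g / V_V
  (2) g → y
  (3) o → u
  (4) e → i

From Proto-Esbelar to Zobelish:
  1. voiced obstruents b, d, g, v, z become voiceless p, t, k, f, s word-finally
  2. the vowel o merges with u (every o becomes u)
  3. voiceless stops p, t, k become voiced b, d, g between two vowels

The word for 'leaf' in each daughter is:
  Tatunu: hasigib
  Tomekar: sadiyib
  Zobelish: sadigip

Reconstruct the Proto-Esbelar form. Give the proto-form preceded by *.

Position 7: Tatunu has b, Tomekar has b, Zobelish has p. Tatunu preserves b here (none of its changes turn any other segment into b), so the proto-segment is *b.
Position 5: Tatunu has g, Tomekar has y, Zobelish has g. Tatunu preserves g here (none of its changes turn any other segment into g), so the proto-segment is *g.
Continuing position by position gives *satigib; check it forward:
Tatunu: start from *satigib.
  rule 1 (unconditioned shift): satigib → sasigib
  rule 2: no change — sasigib
  rule 3: no change — sasigib
  rule 4 (debuccalisation): sasigib → hasigib
  ⇒ Tatunu hasigib
Tomekar: start from *satigib.
  rule 1 (intervocalic voicing): satigib → sadigib
  rule 2 (unconditioned shift): sadigib → sadiyib
  rule 3: no change — sadiyib
  rule 4: no change — sadiyib
  ⇒ Tomekar sadiyib
Zobelish: start from *satigib.
  rule 1 (final devoicing): satigib → satigip
  rule 2: no change — satigip
  rule 3 (intervocalic voicing): satigip → sadigip
  ⇒ Zobelish sadigip
Only *satigib yields all of Tatunu hasigib, Tomekar sadiyib, Zobelish sadigip.

*satigib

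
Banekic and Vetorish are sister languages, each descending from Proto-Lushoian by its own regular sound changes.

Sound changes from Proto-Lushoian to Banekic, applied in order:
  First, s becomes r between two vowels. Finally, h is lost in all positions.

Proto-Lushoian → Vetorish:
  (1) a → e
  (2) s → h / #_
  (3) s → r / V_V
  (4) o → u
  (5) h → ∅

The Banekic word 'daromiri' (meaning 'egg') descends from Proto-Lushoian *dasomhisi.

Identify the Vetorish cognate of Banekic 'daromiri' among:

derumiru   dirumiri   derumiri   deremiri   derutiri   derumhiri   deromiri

Vetorish: *dasomhisi > desomhisi > deromhiri > derumhiri > derumiri  (by vowel merger, rhotacism, vowel merger, h-loss)
The other candidates each miss or misapply at least one Vetorish change.

derumiri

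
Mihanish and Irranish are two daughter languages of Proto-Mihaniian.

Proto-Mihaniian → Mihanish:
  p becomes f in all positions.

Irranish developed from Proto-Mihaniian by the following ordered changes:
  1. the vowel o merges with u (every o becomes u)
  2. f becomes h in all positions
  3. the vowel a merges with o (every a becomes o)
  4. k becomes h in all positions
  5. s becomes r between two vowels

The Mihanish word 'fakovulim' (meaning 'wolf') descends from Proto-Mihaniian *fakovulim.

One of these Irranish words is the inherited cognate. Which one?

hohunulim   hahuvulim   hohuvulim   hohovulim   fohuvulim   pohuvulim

hohuvulim

Irranish: start from *fakovulim.
  rule 1 (vowel merger): fakovulim → fakuvulim
  rule 2 (unconditioned shift): fakuvulim → hakuvulim
  rule 3 (vowel merger): hakuvulim → hokuvulim
  rule 4 (unconditioned shift): hokuvulim → hohuvulim
  rule 5: no change — hohuvulim
  ⇒ Irranish hohuvulim
Among the options, 'hohuvulim' alone shows every Irranish change applied in order.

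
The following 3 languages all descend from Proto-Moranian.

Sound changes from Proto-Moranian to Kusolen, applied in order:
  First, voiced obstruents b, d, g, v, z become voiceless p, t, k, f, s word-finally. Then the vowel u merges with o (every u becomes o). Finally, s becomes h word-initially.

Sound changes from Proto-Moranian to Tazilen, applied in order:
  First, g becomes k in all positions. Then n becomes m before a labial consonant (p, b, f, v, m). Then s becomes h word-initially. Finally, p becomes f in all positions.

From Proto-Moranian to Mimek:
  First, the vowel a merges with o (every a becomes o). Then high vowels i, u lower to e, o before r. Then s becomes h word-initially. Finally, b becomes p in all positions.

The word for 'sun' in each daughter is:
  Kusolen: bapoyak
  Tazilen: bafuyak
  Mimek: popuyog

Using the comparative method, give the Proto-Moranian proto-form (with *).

*bapuyag

Position 2: Kusolen has a, Tazilen has a, Mimek has o. Kusolen preserves a here (none of its changes turn any other segment into a), so the proto-segment is *a.
Position 3: Kusolen has p, Tazilen has f, Mimek has p. Taking the neighbouring segments as reconstructed: Kusolen p can only go back to *p; Tazilen f could go back to *p or *f; Mimek p could go back to *p or *b — the one source consistent with every daughter is *p.
This points to *bapuyag. Verify forward in each daughter:
Kusolen: *bapuyag
  bapuyag → bapuyak   [final devoicing]
  bapuyak → bapoyak   [vowel merger]
  bapoyak (rule 3 does not apply)
  giving Kusolen bapoyak.
Tazilen: start from *bapuyag.
  rule 1 (unconditioned shift): bapuyag → bapuyak
  rule 2: no change — bapuyak
  rule 3: no change — bapuyak
  rule 4 (unconditioned shift): bapuyak → bafuyak
  ⇒ Tazilen bafuyak
Mimek: start from *bapuyag.
  rule 1 (vowel merger): bapuyag → bopuyog
  rule 2: no change — bopuyog
  rule 3: no change — bopuyog
  rule 4 (unconditioned shift): bopuyog → popuyog
  ⇒ Mimek popuyog
*bapuyag is the unique common source.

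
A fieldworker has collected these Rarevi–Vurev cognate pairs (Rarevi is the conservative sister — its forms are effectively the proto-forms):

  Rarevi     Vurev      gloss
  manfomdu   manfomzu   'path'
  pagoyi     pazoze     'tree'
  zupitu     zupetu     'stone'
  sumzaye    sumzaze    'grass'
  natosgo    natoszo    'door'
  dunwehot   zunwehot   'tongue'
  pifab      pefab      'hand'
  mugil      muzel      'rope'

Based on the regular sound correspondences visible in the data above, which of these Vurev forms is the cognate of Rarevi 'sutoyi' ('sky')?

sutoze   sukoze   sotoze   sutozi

pagoyi ~ pazoze — Rarevi y corresponds to Vurev z between vowels (before a front vowel).
pagoyi ~ pazoze — Rarevi i corresponds to Vurev e word-finally.
Applying these to Rarevi 'sutoyi':
  sutoyi → sutozi   (y→z between vowels (before a front vowel))
  sutozi → sutoze   (i→e word-finally)
So the Vurev cognate is 'sutoze'.

sutoze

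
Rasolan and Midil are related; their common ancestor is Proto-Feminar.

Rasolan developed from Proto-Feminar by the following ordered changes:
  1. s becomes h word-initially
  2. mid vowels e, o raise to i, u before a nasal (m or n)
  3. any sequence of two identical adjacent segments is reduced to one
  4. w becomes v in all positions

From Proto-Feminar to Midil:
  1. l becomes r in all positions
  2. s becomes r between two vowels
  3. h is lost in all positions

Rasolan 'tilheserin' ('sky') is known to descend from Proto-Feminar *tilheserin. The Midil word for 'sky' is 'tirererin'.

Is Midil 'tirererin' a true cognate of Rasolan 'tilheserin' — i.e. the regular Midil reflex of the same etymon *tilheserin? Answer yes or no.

Derive the expected Midil reflex of *tilheserin:
Midil: start from *tilheserin.
  rule 1 (unconditioned shift): tilheserin → tirheserin
  rule 2 (rhotacism): tirheserin → tirhererin
  rule 3 (h-loss): tirhererin → tirererin
  ⇒ Midil tirererin
Midil 'tirererin' matches the regular reflex exactly, so the pair is cognate.

yes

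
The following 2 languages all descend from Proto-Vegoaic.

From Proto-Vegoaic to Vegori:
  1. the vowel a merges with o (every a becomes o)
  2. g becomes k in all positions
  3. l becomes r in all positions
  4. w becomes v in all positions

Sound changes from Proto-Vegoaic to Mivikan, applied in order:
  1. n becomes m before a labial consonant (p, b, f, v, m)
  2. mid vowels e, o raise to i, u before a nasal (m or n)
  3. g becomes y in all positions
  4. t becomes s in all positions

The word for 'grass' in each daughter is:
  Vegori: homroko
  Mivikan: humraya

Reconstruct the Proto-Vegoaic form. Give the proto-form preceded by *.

*homraga

Position 7: Vegori has o, Mivikan has a. Mivikan preserves a here (none of its changes turn any other segment into a), so the proto-segment is *a.
Position 2: Vegori has o, Mivikan has u. Taking the neighbouring segments as reconstructed: Vegori o could go back to *a or *o; Mivikan u could go back to *o or *u — the one source consistent with every daughter is *o.
Continuing position by position gives *homraga; check it forward:
Vegori: *homraga
  homraga → homrogo   [vowel merger]
  homrogo → homroko   [unconditioned shift]
  homroko (rule 3 does not apply)
  homroko (rule 4 does not apply)
  giving Vegori homroko.
Mivikan: *homraga > humraga > humraya  (by pre-nasal raising, unconditioned shift)
No other proto-form is consistent with every reflex, so the reconstruction is *homraga.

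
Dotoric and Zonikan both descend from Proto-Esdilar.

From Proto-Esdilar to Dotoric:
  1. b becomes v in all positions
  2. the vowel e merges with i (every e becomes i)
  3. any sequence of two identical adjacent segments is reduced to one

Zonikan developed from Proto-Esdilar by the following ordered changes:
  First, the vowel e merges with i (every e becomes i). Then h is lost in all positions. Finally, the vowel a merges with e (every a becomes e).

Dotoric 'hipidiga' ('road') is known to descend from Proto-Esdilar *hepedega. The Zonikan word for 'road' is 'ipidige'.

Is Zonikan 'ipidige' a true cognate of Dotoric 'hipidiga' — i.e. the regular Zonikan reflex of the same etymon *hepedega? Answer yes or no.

Derive the expected Zonikan reflex of *hepedega:
Zonikan: *hepedega
  hepedega → hipidiga   [vowel merger]
  hipidiga → ipidiga   [h-loss]
  ipidiga → ipidige   [vowel merger]
  giving Zonikan ipidige.
Zonikan 'ipidige' matches the regular reflex exactly, so the pair is cognate.

yes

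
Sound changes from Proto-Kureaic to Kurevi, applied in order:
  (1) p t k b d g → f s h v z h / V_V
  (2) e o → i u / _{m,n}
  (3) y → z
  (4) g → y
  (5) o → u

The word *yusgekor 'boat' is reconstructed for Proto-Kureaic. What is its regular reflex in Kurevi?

zusyehur

Kurevi: start from *yusgekor.
  rule 1 (intervocalic lenition): yusgekor → yusgehor
  rule 2: no change — yusgehor
  rule 3 (unconditioned shift): yusgehor → zusgehor
  rule 4 (unconditioned shift): zusgehor → zusyehor
  rule 5 (vowel merger): zusyehor → zusyehur
  ⇒ Kurevi zusyehur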